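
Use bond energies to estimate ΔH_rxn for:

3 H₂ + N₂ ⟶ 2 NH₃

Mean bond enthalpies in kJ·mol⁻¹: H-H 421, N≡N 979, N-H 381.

ΔH ≈ −44 kJ

Bonds broken (reactants):
  H-H: 3 × 421 = 1263
  N≡N: 1 × 979 = 979
  Σ(broken) = 2242 kJ
Bonds formed (products):
  N-H: 6 × 381 = 2286
  Σ(formed) = 2286 kJ
ΔH = Σ(broken) − Σ(formed) = 2242 − 2286 = −44 kJ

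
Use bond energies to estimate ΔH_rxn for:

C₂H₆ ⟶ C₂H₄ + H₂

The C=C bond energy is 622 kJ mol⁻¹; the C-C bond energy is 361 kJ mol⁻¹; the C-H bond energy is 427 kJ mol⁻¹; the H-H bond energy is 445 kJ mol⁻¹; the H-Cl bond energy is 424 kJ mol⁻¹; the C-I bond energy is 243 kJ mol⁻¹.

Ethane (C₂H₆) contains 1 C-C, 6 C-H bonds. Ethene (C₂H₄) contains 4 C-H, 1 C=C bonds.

ΔH ≈ +148 kJ

Bonds broken (reactants):
  C-C: 1 × 361 = 361
  C-H: 6 × 427 = 2562
  Σ(broken) = 2923 kJ
Bonds formed (products):
  C-H: 4 × 427 = 1708
  C=C: 1 × 622 = 622
  H-H: 1 × 445 = 445
  Σ(formed) = 2775 kJ
ΔH = Σ(broken) − Σ(formed) = 2923 − 2775 = +148 kJ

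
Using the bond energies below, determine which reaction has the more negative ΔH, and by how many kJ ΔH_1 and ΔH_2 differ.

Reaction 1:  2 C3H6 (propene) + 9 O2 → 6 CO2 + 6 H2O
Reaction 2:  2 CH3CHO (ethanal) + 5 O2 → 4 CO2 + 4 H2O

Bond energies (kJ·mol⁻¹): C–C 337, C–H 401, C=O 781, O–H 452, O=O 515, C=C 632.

Reaction 1:
  Bonds broken (reactants):
    C–C: 2 × 337 = 674
    C–H: 12 × 401 = 4812
    C=C: 2 × 632 = 1264
    O=O: 9 × 515 = 4635
    Σ(broken) = 11385 kJ
  Bonds formed (products):
    C=O: 12 × 781 = 9372
    O–H: 12 × 452 = 5424
    Σ(formed) = 14796 kJ
  ΔH_1 = 11385 − 14796 = −3411 kJ
Reaction 2:
  Bonds broken (reactants):
    C–C: 2 × 337 = 674
    C–H: 8 × 401 = 3208
    C=O: 2 × 781 = 1562
    O=O: 5 × 515 = 2575
    Σ(broken) = 8019 kJ
  Bonds formed (products):
    C=O: 8 × 781 = 6248
    O–H: 8 × 452 = 3616
    Σ(formed) = 9864 kJ
  ΔH_2 = 8019 − 9864 = −1845 kJ
ΔH_1 − ΔH_2 = −1566 kJ, so reaction 1 has the more negative ΔH; |ΔH_1 − ΔH_2| = 1566 kJ.

Reaction 1, by 1566 kJ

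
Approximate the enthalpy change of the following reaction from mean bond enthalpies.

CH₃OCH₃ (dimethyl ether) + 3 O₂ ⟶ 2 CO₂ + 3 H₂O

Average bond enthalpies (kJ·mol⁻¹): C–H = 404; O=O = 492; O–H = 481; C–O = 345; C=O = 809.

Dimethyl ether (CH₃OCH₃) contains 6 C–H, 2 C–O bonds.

Bonds broken (reactants):
  C–H: 6 × 404 = 2424
  C–O: 2 × 345 = 690
  O=O: 3 × 492 = 1476
  Σ(broken) = 4590 kJ
Bonds formed (products):
  C=O: 4 × 809 = 3236
  O–H: 6 × 481 = 2886
  Σ(formed) = 6122 kJ
ΔH = Σ(broken) − Σ(formed) = 4590 − 6122 = −1532 kJ

ΔH ≈ −1532 kJ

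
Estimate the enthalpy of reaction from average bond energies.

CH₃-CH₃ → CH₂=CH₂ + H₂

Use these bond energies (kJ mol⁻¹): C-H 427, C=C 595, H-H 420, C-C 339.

Bonds broken (reactants):
  C-C: 1 × 339 = 339
  C-H: 6 × 427 = 2562
  Σ(broken) = 2901 kJ
Bonds formed (products):
  C-H: 4 × 427 = 1708
  C=C: 1 × 595 = 595
  H-H: 1 × 420 = 420
  Σ(formed) = 2723 kJ
ΔH = Σ(broken) − Σ(formed) = 2901 − 2723 = +178 kJ

ΔH ≈ +178 kJ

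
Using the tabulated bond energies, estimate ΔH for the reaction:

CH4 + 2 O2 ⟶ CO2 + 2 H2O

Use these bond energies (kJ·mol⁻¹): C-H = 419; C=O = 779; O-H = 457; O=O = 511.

Bonds broken (reactants):
  C-H: 4 × 419 = 1676
  O=O: 2 × 511 = 1022
  Σ(broken) = 2698 kJ
Bonds formed (products):
  C=O: 2 × 779 = 1558
  O-H: 4 × 457 = 1828
  Σ(formed) = 3386 kJ
ΔH = Σ(broken) − Σ(formed) = 2698 − 3386 = −688 kJ

ΔH ≈ −688 kJ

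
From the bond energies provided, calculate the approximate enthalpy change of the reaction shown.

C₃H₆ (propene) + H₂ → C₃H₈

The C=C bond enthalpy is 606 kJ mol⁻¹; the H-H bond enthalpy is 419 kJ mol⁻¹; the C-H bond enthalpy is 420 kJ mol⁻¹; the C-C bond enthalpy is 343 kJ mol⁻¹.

Bonds broken (reactants):
  C-C: 1 × 343 = 343
  C-H: 6 × 420 = 2520
  C=C: 1 × 606 = 606
  H-H: 1 × 419 = 419
  Σ(broken) = 3888 kJ
Bonds formed (products):
  C-C: 2 × 343 = 686
  C-H: 8 × 420 = 3360
  Σ(formed) = 4046 kJ
ΔH = Σ(broken) − Σ(formed) = 3888 − 4046 = −158 kJ

ΔH ≈ −158 kJ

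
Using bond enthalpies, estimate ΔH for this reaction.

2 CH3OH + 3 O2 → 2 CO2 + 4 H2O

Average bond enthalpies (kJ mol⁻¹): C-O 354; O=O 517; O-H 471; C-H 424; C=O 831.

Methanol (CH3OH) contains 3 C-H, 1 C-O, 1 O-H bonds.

Bonds broken (reactants):
  C-H: 6 × 424 = 2544
  C-O: 2 × 354 = 708
  O-H: 2 × 471 = 942
  O=O: 3 × 517 = 1551
  Σ(broken) = 5745 kJ
Bonds formed (products):
  C=O: 4 × 831 = 3324
  O-H: 8 × 471 = 3768
  Σ(formed) = 7092 kJ
ΔH = Σ(broken) − Σ(formed) = 5745 − 7092 = −1347 kJ

ΔH ≈ −1347 kJ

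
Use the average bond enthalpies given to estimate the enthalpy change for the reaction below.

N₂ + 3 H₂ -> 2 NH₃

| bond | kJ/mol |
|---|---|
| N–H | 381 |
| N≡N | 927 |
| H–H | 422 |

Bonds broken (reactants):
  H–H: 3 × 422 = 1266
  N≡N: 1 × 927 = 927
  Σ(broken) = 2193 kJ
Bonds formed (products):
  N–H: 6 × 381 = 2286
  Σ(formed) = 2286 kJ
ΔH = Σ(broken) − Σ(formed) = 2193 − 2286 = −93 kJ

ΔH ≈ −93 kJ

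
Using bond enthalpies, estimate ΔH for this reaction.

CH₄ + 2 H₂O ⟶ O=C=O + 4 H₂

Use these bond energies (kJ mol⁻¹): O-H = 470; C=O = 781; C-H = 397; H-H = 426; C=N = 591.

ΔH ≈ +202 kJ

Bonds broken (reactants):
  C-H: 4 × 397 = 1588
  O-H: 4 × 470 = 1880
  Σ(broken) = 3468 kJ
Bonds formed (products):
  C=O: 2 × 781 = 1562
  H-H: 4 × 426 = 1704
  Σ(formed) = 3266 kJ
ΔH = Σ(broken) − Σ(formed) = 3468 − 3266 = +202 kJ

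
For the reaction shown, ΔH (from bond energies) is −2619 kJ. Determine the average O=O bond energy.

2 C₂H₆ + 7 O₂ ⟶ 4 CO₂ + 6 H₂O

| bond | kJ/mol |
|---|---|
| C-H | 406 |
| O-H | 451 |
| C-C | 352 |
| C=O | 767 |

D(O=O) ≈ 479 kJ/mol

Let D be the O=O bond energy.
Σ(broken) = 2×352 + 12×406 + 7×D = 5576 + 7D
Σ(formed) = 8×767 + 12×451 = 11548
ΔH = Σ(broken) − Σ(formed) = (5576 + 7D) − (11548) = −5972 + 7D
Setting this equal to −2619 kJ gives 7D = 3353, so D = 479 kJ/mol.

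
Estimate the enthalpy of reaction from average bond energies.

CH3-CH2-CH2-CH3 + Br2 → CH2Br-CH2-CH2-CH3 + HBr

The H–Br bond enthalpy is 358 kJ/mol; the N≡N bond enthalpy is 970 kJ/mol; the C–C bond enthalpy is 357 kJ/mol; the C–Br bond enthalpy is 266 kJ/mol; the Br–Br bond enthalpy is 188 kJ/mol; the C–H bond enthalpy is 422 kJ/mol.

ΔH ≈ −14 kJ

Bonds broken (reactants):
  Br–Br: 1 × 188 = 188
  C–C: 3 × 357 = 1071
  C–H: 10 × 422 = 4220
  Σ(broken) = 5479 kJ
Bonds formed (products):
  C–Br: 1 × 266 = 266
  C–C: 3 × 357 = 1071
  C–H: 9 × 422 = 3798
  H–Br: 1 × 358 = 358
  Σ(formed) = 5493 kJ
ΔH = Σ(broken) − Σ(formed) = 5479 − 5493 = −14 kJ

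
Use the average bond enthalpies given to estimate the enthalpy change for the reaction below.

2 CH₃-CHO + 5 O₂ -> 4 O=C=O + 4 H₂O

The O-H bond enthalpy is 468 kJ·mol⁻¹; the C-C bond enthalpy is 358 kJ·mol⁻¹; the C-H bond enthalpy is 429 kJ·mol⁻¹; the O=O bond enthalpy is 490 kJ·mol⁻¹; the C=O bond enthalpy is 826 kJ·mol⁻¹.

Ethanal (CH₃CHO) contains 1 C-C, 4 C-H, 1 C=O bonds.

ΔH ≈ −2102 kJ

Bonds broken (reactants):
  C-C: 2 × 358 = 716
  C-H: 8 × 429 = 3432
  C=O: 2 × 826 = 1652
  O=O: 5 × 490 = 2450
  Σ(broken) = 8250 kJ
Bonds formed (products):
  C=O: 8 × 826 = 6608
  O-H: 8 × 468 = 3744
  Σ(formed) = 10352 kJ
ΔH = Σ(broken) − Σ(formed) = 8250 − 10352 = −2102 kJ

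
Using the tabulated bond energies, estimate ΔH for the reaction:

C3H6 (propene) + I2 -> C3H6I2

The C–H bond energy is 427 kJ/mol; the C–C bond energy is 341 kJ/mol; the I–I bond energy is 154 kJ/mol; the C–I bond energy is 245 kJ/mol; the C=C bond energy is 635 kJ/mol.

ΔH ≈ −42 kJ

Bonds broken (reactants):
  C–C: 1 × 341 = 341
  C–H: 6 × 427 = 2562
  C=C: 1 × 635 = 635
  I–I: 1 × 154 = 154
  Σ(broken) = 3692 kJ
Bonds formed (products):
  C–C: 2 × 341 = 682
  C–H: 6 × 427 = 2562
  C–I: 2 × 245 = 490
  Σ(formed) = 3734 kJ
ΔH = Σ(broken) − Σ(formed) = 3692 − 3734 = −42 kJ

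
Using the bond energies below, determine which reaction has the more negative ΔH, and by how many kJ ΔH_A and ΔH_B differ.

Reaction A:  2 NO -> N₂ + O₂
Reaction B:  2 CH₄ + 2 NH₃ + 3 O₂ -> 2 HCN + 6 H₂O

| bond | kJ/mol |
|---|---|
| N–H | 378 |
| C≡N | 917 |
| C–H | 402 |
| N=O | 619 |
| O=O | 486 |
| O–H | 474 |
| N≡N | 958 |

Reaction B, by 1178 kJ

Reaction A:
  Bonds broken (reactants):
    N=O: 2 × 619 = 1238
    Σ(broken) = 1238 kJ
  Bonds formed (products):
    N≡N: 1 × 958 = 958
    O=O: 1 × 486 = 486
    Σ(formed) = 1444 kJ
  ΔH_A = 1238 − 1444 = −206 kJ
Reaction B:
  Bonds broken (reactants):
    C–H: 8 × 402 = 3216
    N–H: 6 × 378 = 2268
    O=O: 3 × 486 = 1458
    Σ(broken) = 6942 kJ
  Bonds formed (products):
    C≡N: 2 × 917 = 1834
    C–H: 2 × 402 = 804
    O–H: 12 × 474 = 5688
    Σ(formed) = 8326 kJ
  ΔH_B = 6942 − 8326 = −1384 kJ
ΔH_A − ΔH_B = +1178 kJ, so reaction B has the more negative ΔH; |ΔH_A − ΔH_B| = 1178 kJ.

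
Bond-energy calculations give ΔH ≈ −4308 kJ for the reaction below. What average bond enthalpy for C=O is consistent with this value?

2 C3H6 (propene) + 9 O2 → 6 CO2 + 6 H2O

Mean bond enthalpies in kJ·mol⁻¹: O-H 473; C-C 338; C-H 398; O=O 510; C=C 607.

D(C=O) ≈ 824 kJ/mol

Let D be the C=O bond energy.
Σ(broken) = 2×338 + 12×398 + 2×607 + 9×510 = 11256
Σ(formed) = 12×D + 12×473 = 5676 + 12D
ΔH = Σ(broken) − Σ(formed) = (11256) − (5676 + 12D) = +5580 − 12D
Setting this equal to −4308 kJ gives 12D = 9888, so D = 824 kJ/mol.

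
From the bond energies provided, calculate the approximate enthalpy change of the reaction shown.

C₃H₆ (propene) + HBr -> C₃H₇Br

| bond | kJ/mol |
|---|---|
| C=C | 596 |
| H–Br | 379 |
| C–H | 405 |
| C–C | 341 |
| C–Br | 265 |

Bonds broken (reactants):
  C–C: 1 × 341 = 341
  C–H: 6 × 405 = 2430
  C=C: 1 × 596 = 596
  H–Br: 1 × 379 = 379
  Σ(broken) = 3746 kJ
Bonds formed (products):
  C–Br: 1 × 265 = 265
  C–C: 2 × 341 = 682
  C–H: 7 × 405 = 2835
  Σ(formed) = 3782 kJ
ΔH = Σ(broken) − Σ(formed) = 3746 − 3782 = −36 kJ

ΔH ≈ −36 kJ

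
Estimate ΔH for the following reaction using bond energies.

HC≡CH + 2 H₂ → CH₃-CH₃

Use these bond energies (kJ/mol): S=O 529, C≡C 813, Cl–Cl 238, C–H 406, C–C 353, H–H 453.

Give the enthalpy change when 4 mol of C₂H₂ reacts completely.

Bonds broken (reactants):
  C≡C: 1 × 813 = 813
  C–H: 2 × 406 = 812
  H–H: 2 × 453 = 906
  Σ(broken) = 2531 kJ
Bonds formed (products):
  C–C: 1 × 353 = 353
  C–H: 6 × 406 = 2436
  Σ(formed) = 2789 kJ
ΔH = Σ(broken) − Σ(formed) = 2531 − 2789 = −258 kJ
For 4× the reaction as written: 4 × (−258) = −1032 kJ

ΔH = −1032 kJ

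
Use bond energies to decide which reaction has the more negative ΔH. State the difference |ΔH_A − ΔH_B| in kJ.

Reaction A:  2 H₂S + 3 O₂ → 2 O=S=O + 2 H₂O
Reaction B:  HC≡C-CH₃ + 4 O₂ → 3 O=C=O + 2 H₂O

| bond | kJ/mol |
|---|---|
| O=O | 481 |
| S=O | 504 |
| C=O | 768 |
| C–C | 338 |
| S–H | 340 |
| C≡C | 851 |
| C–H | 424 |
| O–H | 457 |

Reaction A:
  Bonds broken (reactants):
    O=O: 3 × 481 = 1443
    S–H: 4 × 340 = 1360
    Σ(broken) = 2803 kJ
  Bonds formed (products):
    O–H: 4 × 457 = 1828
    S=O: 4 × 504 = 2016
    Σ(formed) = 3844 kJ
  ΔH_A = 2803 − 3844 = −1041 kJ
Reaction B:
  Bonds broken (reactants):
    C≡C: 1 × 851 = 851
    C–C: 1 × 338 = 338
    C–H: 4 × 424 = 1696
    O=O: 4 × 481 = 1924
    Σ(broken) = 4809 kJ
  Bonds formed (products):
    C=O: 6 × 768 = 4608
    O–H: 4 × 457 = 1828
    Σ(formed) = 6436 kJ
  ΔH_B = 4809 − 6436 = −1627 kJ
ΔH_A − ΔH_B = +586 kJ, so reaction B has the more negative ΔH; |ΔH_A − ΔH_B| = 586 kJ.

Reaction B, by 586 kJ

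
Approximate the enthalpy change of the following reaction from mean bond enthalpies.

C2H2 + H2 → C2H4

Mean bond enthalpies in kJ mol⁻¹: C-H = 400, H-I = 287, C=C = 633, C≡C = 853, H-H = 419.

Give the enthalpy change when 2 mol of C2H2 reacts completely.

ΔH = −322 kJ

Bonds broken (reactants):
  C≡C: 1 × 853 = 853
  C-H: 2 × 400 = 800
  H-H: 1 × 419 = 419
  Σ(broken) = 2072 kJ
Bonds formed (products):
  C-H: 4 × 400 = 1600
  C=C: 1 × 633 = 633
  Σ(formed) = 2233 kJ
ΔH = Σ(broken) − Σ(formed) = 2072 − 2233 = −161 kJ
For 2× the reaction as written: 2 × (−161) = −322 kJ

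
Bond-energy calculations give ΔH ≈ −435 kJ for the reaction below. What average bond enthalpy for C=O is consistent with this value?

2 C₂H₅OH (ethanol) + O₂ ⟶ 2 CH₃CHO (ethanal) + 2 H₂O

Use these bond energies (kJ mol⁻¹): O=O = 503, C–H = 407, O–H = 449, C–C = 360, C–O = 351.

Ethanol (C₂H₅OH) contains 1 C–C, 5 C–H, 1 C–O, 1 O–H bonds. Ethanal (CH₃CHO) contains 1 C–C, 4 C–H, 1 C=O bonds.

Let D be the C=O bond energy.
Σ(broken) = 2×360 + 10×407 + 2×351 + 2×449 + 1×503 = 6893
Σ(formed) = 2×360 + 8×407 + 2×D + 4×449 = 5772 + 2D
ΔH = Σ(broken) − Σ(formed) = (6893) − (5772 + 2D) = +1121 − 2D
Setting this equal to −435 kJ gives 2D = 1556, so D = 778 kJ/mol.

D(C=O) ≈ 778 kJ/mol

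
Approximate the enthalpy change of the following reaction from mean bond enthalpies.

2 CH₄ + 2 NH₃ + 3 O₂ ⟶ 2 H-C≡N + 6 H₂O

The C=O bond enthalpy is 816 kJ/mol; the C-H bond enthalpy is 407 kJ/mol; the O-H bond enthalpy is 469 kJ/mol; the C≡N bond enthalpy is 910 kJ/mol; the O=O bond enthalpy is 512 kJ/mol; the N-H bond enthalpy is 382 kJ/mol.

Bonds broken (reactants):
  C-H: 8 × 407 = 3256
  N-H: 6 × 382 = 2292
  O=O: 3 × 512 = 1536
  Σ(broken) = 7084 kJ
Bonds formed (products):
  C≡N: 2 × 910 = 1820
  C-H: 2 × 407 = 814
  O-H: 12 × 469 = 5628
  Σ(formed) = 8262 kJ
ΔH = Σ(broken) − Σ(formed) = 7084 − 8262 = −1178 kJ

ΔH ≈ −1178 kJ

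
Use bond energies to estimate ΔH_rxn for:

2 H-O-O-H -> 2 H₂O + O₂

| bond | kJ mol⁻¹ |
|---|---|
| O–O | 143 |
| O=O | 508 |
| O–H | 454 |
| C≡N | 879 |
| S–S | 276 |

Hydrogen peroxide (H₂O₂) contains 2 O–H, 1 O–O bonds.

Bonds broken (reactants):
  O–H: 4 × 454 = 1816
  O–O: 2 × 143 = 286
  Σ(broken) = 2102 kJ
Bonds formed (products):
  O–H: 4 × 454 = 1816
  O=O: 1 × 508 = 508
  Σ(formed) = 2324 kJ
ΔH = Σ(broken) − Σ(formed) = 2102 − 2324 = −222 kJ

ΔH ≈ −222 kJ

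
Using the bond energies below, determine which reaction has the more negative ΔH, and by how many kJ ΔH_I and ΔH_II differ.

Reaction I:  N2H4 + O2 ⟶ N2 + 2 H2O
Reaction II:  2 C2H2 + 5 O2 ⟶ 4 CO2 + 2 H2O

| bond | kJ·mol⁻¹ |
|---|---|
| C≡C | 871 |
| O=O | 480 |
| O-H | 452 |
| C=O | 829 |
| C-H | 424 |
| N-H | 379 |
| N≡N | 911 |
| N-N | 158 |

Reaction I:
  Bonds broken (reactants):
    N-H: 4 × 379 = 1516
    N-N: 1 × 158 = 158
    O=O: 1 × 480 = 480
    Σ(broken) = 2154 kJ
  Bonds formed (products):
    N≡N: 1 × 911 = 911
    O-H: 4 × 452 = 1808
    Σ(formed) = 2719 kJ
  ΔH_I = 2154 − 2719 = −565 kJ
Reaction II:
  Bonds broken (reactants):
    C≡C: 2 × 871 = 1742
    C-H: 4 × 424 = 1696
    O=O: 5 × 480 = 2400
    Σ(broken) = 5838 kJ
  Bonds formed (products):
    C=O: 8 × 829 = 6632
    O-H: 4 × 452 = 1808
    Σ(formed) = 8440 kJ
  ΔH_II = 5838 − 8440 = −2602 kJ
ΔH_I − ΔH_II = +2037 kJ, so reaction II has the more negative ΔH; |ΔH_I − ΔH_II| = 2037 kJ.

Reaction II, by 2037 kJ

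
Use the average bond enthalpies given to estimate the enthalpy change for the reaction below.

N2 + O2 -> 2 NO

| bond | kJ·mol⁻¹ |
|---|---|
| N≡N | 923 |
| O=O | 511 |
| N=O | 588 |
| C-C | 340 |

Bonds broken (reactants):
  N≡N: 1 × 923 = 923
  O=O: 1 × 511 = 511
  Σ(broken) = 1434 kJ
Bonds formed (products):
  N=O: 2 × 588 = 1176
  Σ(formed) = 1176 kJ
ΔH = Σ(broken) − Σ(formed) = 1434 − 1176 = +258 kJ

ΔH ≈ +258 kJ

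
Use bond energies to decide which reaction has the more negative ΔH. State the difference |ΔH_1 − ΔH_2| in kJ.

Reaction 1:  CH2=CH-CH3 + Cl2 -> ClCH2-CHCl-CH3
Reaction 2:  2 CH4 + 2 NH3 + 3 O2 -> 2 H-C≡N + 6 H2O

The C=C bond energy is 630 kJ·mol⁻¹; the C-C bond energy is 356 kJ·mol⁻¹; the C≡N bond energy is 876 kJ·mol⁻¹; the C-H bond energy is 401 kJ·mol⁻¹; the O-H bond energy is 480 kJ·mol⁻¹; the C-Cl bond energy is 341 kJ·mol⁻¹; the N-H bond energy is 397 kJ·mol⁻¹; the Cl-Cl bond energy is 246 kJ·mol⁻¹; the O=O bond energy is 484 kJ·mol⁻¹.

Reaction 1:
  Bonds broken (reactants):
    C-C: 1 × 356 = 356
    C-H: 6 × 401 = 2406
    C=C: 1 × 630 = 630
    Cl-Cl: 1 × 246 = 246
    Σ(broken) = 3638 kJ
  Bonds formed (products):
    C-C: 2 × 356 = 712
    C-Cl: 2 × 341 = 682
    C-H: 6 × 401 = 2406
    Σ(formed) = 3800 kJ
  ΔH_1 = 3638 − 3800 = −162 kJ
Reaction 2:
  Bonds broken (reactants):
    C-H: 8 × 401 = 3208
    N-H: 6 × 397 = 2382
    O=O: 3 × 484 = 1452
    Σ(broken) = 7042 kJ
  Bonds formed (products):
    C≡N: 2 × 876 = 1752
    C-H: 2 × 401 = 802
    O-H: 12 × 480 = 5760
    Σ(formed) = 8314 kJ
  ΔH_2 = 7042 − 8314 = −1272 kJ
ΔH_1 − ΔH_2 = +1110 kJ, so reaction 2 has the more negative ΔH; |ΔH_1 − ΔH_2| = 1110 kJ.

Reaction 2, by 1110 kJ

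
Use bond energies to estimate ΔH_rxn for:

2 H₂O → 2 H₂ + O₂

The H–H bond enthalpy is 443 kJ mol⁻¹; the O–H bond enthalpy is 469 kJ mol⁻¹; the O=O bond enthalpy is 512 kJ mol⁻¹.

ΔH ≈ +478 kJ

Bonds broken (reactants):
  O–H: 4 × 469 = 1876
  Σ(broken) = 1876 kJ
Bonds formed (products):
  H–H: 2 × 443 = 886
  O=O: 1 × 512 = 512
  Σ(formed) = 1398 kJ
ΔH = Σ(broken) − Σ(formed) = 1876 − 1398 = +478 kJ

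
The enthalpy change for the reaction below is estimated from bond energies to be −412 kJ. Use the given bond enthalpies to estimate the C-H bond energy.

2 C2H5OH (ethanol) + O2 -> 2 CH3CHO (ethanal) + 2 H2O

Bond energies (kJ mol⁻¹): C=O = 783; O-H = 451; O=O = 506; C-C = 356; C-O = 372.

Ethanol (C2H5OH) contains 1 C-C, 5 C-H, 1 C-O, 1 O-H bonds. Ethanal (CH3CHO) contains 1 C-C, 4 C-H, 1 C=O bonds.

D(C-H) ≈ 403 kJ/mol

Let D be the C-H bond energy.
Σ(broken) = 2×356 + 10×D + 2×372 + 2×451 + 1×506 = 2864 + 10D
Σ(formed) = 2×356 + 8×D + 2×783 + 4×451 = 4082 + 8D
ΔH = Σ(broken) − Σ(formed) = (2864 + 10D) − (4082 + 8D) = −1218 + 2D
Setting this equal to −412 kJ gives 2D = 806, so D = 403 kJ/mol.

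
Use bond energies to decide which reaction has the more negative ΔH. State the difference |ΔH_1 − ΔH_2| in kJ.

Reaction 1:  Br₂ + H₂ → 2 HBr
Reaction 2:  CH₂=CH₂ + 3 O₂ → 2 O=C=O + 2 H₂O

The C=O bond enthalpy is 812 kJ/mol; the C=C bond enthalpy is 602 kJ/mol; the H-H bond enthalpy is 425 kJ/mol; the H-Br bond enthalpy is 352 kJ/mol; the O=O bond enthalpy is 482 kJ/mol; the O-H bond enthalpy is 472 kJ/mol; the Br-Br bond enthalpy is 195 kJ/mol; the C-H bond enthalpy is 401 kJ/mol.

Reaction 2, by 1400 kJ

Reaction 1:
  Bonds broken (reactants):
    Br-Br: 1 × 195 = 195
    H-H: 1 × 425 = 425
    Σ(broken) = 620 kJ
  Bonds formed (products):
    H-Br: 2 × 352 = 704
    Σ(formed) = 704 kJ
  ΔH_1 = 620 − 704 = −84 kJ
Reaction 2:
  Bonds broken (reactants):
    C-H: 4 × 401 = 1604
    C=C: 1 × 602 = 602
    O=O: 3 × 482 = 1446
    Σ(broken) = 3652 kJ
  Bonds formed (products):
    C=O: 4 × 812 = 3248
    O-H: 4 × 472 = 1888
    Σ(formed) = 5136 kJ
  ΔH_2 = 3652 − 5136 = −1484 kJ
ΔH_1 − ΔH_2 = +1400 kJ, so reaction 2 has the more negative ΔH; |ΔH_1 − ΔH_2| = 1400 kJ.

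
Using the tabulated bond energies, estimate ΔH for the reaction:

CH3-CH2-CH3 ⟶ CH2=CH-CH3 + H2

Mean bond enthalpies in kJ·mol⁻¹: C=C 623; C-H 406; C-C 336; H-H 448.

ΔH ≈ +77 kJ

Bonds broken (reactants):
  C-C: 2 × 336 = 672
  C-H: 8 × 406 = 3248
  Σ(broken) = 3920 kJ
Bonds formed (products):
  C-C: 1 × 336 = 336
  C-H: 6 × 406 = 2436
  C=C: 1 × 623 = 623
  H-H: 1 × 448 = 448
  Σ(formed) = 3843 kJ
ΔH = Σ(broken) − Σ(formed) = 3920 − 3843 = +77 kJ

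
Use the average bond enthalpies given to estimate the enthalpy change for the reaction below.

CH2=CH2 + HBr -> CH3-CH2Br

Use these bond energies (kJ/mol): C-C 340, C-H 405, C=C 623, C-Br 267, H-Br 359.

ΔH ≈ −30 kJ

Bonds broken (reactants):
  C-H: 4 × 405 = 1620
  C=C: 1 × 623 = 623
  H-Br: 1 × 359 = 359
  Σ(broken) = 2602 kJ
Bonds formed (products):
  C-Br: 1 × 267 = 267
  C-C: 1 × 340 = 340
  C-H: 5 × 405 = 2025
  Σ(formed) = 2632 kJ
ΔH = Σ(broken) − Σ(formed) = 2602 − 2632 = −30 kJ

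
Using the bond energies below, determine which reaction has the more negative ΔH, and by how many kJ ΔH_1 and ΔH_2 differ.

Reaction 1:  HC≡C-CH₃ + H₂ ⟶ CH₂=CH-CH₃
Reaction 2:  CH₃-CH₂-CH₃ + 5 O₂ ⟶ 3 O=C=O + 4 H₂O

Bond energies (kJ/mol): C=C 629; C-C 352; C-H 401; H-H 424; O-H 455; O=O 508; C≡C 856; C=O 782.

Reaction 2, by 1729 kJ

Reaction 1:
  Bonds broken (reactants):
    C≡C: 1 × 856 = 856
    C-C: 1 × 352 = 352
    C-H: 4 × 401 = 1604
    H-H: 1 × 424 = 424
    Σ(broken) = 3236 kJ
  Bonds formed (products):
    C-C: 1 × 352 = 352
    C-H: 6 × 401 = 2406
    C=C: 1 × 629 = 629
    Σ(formed) = 3387 kJ
  ΔH_1 = 3236 − 3387 = −151 kJ
Reaction 2:
  Bonds broken (reactants):
    C-C: 2 × 352 = 704
    C-H: 8 × 401 = 3208
    O=O: 5 × 508 = 2540
    Σ(broken) = 6452 kJ
  Bonds formed (products):
    C=O: 6 × 782 = 4692
    O-H: 8 × 455 = 3640
    Σ(formed) = 8332 kJ
  ΔH_2 = 6452 − 8332 = −1880 kJ
ΔH_1 − ΔH_2 = +1729 kJ, so reaction 2 has the more negative ΔH; |ΔH_1 − ΔH_2| = 1729 kJ.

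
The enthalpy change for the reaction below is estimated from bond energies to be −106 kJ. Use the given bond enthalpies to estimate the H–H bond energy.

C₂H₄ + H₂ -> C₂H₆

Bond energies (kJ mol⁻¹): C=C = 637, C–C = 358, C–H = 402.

Let D be the H–H bond energy.
Σ(broken) = 4×402 + 1×637 + 1×D = 2245 + D
Σ(formed) = 1×358 + 6×402 = 2770
ΔH = Σ(broken) − Σ(formed) = (2245 + D) − (2770) = −525 + D
Setting this equal to −106 kJ gives D = 419 kJ/mol.

D(H–H) ≈ 419 kJ/mol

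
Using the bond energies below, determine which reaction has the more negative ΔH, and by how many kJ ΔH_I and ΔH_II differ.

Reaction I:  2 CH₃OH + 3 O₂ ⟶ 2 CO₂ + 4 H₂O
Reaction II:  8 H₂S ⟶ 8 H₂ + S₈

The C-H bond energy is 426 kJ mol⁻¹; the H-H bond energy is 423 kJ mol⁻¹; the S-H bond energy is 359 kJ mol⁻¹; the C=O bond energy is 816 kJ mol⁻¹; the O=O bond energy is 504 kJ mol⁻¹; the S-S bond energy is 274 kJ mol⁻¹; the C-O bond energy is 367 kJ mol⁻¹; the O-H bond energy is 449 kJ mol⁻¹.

Reaction I:
  Bonds broken (reactants):
    C-H: 6 × 426 = 2556
    C-O: 2 × 367 = 734
    O-H: 2 × 449 = 898
    O=O: 3 × 504 = 1512
    Σ(broken) = 5700 kJ
  Bonds formed (products):
    C=O: 4 × 816 = 3264
    O-H: 8 × 449 = 3592
    Σ(formed) = 6856 kJ
  ΔH_I = 5700 − 6856 = −1156 kJ
Reaction II:
  Bonds broken (reactants):
    S-H: 16 × 359 = 5744
    Σ(broken) = 5744 kJ
  Bonds formed (products):
    H-H: 8 × 423 = 3384
    S-S: 8 × 274 = 2192
    Σ(formed) = 5576 kJ
  ΔH_II = 5744 − 5576 = +168 kJ
ΔH_I − ΔH_II = −1324 kJ, so reaction I has the more negative ΔH; |ΔH_I − ΔH_II| = 1324 kJ.

Reaction I, by 1324 kJ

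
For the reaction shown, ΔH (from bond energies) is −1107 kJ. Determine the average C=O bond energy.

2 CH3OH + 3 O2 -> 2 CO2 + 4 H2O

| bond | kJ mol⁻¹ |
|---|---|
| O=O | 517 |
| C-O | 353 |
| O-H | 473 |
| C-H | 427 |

Let D be the C=O bond energy.
Σ(broken) = 6×427 + 2×353 + 2×473 + 3×517 = 5765
Σ(formed) = 4×D + 8×473 = 3784 + 4D
ΔH = Σ(broken) − Σ(formed) = (5765) − (3784 + 4D) = +1981 − 4D
Setting this equal to −1107 kJ gives 4D = 3088, so D = 772 kJ/mol.

D(C=O) ≈ 772 kJ/mol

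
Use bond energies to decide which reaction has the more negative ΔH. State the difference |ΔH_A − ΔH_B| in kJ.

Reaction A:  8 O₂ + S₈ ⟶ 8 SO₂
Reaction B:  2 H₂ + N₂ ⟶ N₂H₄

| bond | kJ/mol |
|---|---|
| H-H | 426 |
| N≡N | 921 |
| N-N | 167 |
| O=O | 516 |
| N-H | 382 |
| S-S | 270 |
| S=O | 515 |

Reaction A, by 2030 kJ

Reaction A:
  Bonds broken (reactants):
    O=O: 8 × 516 = 4128
    S-S: 8 × 270 = 2160
    Σ(broken) = 6288 kJ
  Bonds formed (products):
    S=O: 16 × 515 = 8240
    Σ(formed) = 8240 kJ
  ΔH_A = 6288 − 8240 = −1952 kJ
Reaction B:
  Bonds broken (reactants):
    H-H: 2 × 426 = 852
    N≡N: 1 × 921 = 921
    Σ(broken) = 1773 kJ
  Bonds formed (products):
    N-H: 4 × 382 = 1528
    N-N: 1 × 167 = 167
    Σ(formed) = 1695 kJ
  ΔH_B = 1773 − 1695 = +78 kJ
ΔH_A − ΔH_B = −2030 kJ, so reaction A has the more negative ΔH; |ΔH_A − ΔH_B| = 2030 kJ.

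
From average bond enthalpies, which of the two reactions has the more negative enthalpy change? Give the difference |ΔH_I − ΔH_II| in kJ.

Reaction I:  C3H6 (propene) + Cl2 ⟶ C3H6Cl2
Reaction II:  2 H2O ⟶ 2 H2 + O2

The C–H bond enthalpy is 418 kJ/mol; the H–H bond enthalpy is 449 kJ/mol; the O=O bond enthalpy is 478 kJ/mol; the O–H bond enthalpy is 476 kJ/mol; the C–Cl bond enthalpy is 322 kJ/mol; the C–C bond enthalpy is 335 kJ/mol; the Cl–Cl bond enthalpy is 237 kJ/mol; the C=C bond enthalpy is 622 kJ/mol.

Reaction I:
  Bonds broken (reactants):
    C–C: 1 × 335 = 335
    C–H: 6 × 418 = 2508
    C=C: 1 × 622 = 622
    Cl–Cl: 1 × 237 = 237
    Σ(broken) = 3702 kJ
  Bonds formed (products):
    C–C: 2 × 335 = 670
    C–Cl: 2 × 322 = 644
    C–H: 6 × 418 = 2508
    Σ(formed) = 3822 kJ
  ΔH_I = 3702 − 3822 = −120 kJ
Reaction II:
  Bonds broken (reactants):
    O–H: 4 × 476 = 1904
    Σ(broken) = 1904 kJ
  Bonds formed (products):
    H–H: 2 × 449 = 898
    O=O: 1 × 478 = 478
    Σ(formed) = 1376 kJ
  ΔH_II = 1904 − 1376 = +528 kJ
ΔH_I − ΔH_II = −648 kJ, so reaction I has the more negative ΔH; |ΔH_I − ΔH_II| = 648 kJ.

Reaction I, by 648 kJ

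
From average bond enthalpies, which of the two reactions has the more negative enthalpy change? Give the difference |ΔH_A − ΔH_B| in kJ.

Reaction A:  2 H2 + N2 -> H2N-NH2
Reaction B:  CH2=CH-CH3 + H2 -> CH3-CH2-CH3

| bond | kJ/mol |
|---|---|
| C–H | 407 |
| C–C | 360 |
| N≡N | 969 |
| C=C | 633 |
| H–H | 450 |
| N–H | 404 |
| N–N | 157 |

Reaction A:
  Bonds broken (reactants):
    H–H: 2 × 450 = 900
    N≡N: 1 × 969 = 969
    Σ(broken) = 1869 kJ
  Bonds formed (products):
    N–H: 4 × 404 = 1616
    N–N: 1 × 157 = 157
    Σ(formed) = 1773 kJ
  ΔH_A = 1869 − 1773 = +96 kJ
Reaction B:
  Bonds broken (reactants):
    C–C: 1 × 360 = 360
    C–H: 6 × 407 = 2442
    C=C: 1 × 633 = 633
    H–H: 1 × 450 = 450
    Σ(broken) = 3885 kJ
  Bonds formed (products):
    C–C: 2 × 360 = 720
    C–H: 8 × 407 = 3256
    Σ(formed) = 3976 kJ
  ΔH_B = 3885 − 3976 = −91 kJ
ΔH_A − ΔH_B = +187 kJ, so reaction B has the more negative ΔH; |ΔH_A − ΔH_B| = 187 kJ.

Reaction B, by 187 kJ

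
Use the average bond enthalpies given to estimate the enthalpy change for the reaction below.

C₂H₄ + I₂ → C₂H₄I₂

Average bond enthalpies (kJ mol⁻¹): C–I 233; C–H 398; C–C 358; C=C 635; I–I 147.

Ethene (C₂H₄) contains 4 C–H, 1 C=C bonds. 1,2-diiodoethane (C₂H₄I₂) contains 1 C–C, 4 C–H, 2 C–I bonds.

Bonds broken (reactants):
  C–H: 4 × 398 = 1592
  C=C: 1 × 635 = 635
  I–I: 1 × 147 = 147
  Σ(broken) = 2374 kJ
Bonds formed (products):
  C–C: 1 × 358 = 358
  C–H: 4 × 398 = 1592
  C–I: 2 × 233 = 466
  Σ(formed) = 2416 kJ
ΔH = Σ(broken) − Σ(formed) = 2374 − 2416 = −42 kJ

ΔH ≈ −42 kJ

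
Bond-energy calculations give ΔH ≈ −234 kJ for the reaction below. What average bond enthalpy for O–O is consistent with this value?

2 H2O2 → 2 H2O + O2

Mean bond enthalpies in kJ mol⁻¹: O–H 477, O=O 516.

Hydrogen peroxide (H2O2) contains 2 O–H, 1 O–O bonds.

Let D be the O–O bond energy.
Σ(broken) = 4×477 + 2×D = 1908 + 2D
Σ(formed) = 4×477 + 1×516 = 2424
ΔH = Σ(broken) − Σ(formed) = (1908 + 2D) − (2424) = −516 + 2D
Setting this equal to −234 kJ gives 2D = 282, so D = 141 kJ/mol.

D(O–O) ≈ 141 kJ/mol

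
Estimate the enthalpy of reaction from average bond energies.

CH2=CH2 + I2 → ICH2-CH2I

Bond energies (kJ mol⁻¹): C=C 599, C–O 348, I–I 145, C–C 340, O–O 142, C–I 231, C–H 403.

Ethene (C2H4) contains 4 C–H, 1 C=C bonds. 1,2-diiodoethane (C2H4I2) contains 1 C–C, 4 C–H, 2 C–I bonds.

Bonds broken (reactants):
  C–H: 4 × 403 = 1612
  C=C: 1 × 599 = 599
  I–I: 1 × 145 = 145
  Σ(broken) = 2356 kJ
Bonds formed (products):
  C–C: 1 × 340 = 340
  C–H: 4 × 403 = 1612
  C–I: 2 × 231 = 462
  Σ(formed) = 2414 kJ
ΔH = Σ(broken) − Σ(formed) = 2356 − 2414 = −58 kJ

ΔH ≈ −58 kJ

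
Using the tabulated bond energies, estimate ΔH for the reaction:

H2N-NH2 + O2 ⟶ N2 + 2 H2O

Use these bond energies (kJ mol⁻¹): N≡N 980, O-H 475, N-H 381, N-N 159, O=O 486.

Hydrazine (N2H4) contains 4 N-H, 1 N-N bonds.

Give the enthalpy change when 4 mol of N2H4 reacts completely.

Bonds broken (reactants):
  N-H: 4 × 381 = 1524
  N-N: 1 × 159 = 159
  O=O: 1 × 486 = 486
  Σ(broken) = 2169 kJ
Bonds formed (products):
  N≡N: 1 × 980 = 980
  O-H: 4 × 475 = 1900
  Σ(formed) = 2880 kJ
ΔH = Σ(broken) − Σ(formed) = 2169 − 2880 = −711 kJ
For 4× the reaction as written: 4 × (−711) = −2844 kJ

ΔH = −2844 kJ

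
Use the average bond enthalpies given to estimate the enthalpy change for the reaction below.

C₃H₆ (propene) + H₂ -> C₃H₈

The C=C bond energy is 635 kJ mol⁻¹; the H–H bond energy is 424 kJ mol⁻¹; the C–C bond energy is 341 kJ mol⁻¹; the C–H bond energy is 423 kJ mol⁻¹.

Bonds broken (reactants):
  C–C: 1 × 341 = 341
  C–H: 6 × 423 = 2538
  C=C: 1 × 635 = 635
  H–H: 1 × 424 = 424
  Σ(broken) = 3938 kJ
Bonds formed (products):
  C–C: 2 × 341 = 682
  C–H: 8 × 423 = 3384
  Σ(formed) = 4066 kJ
ΔH = Σ(broken) − Σ(formed) = 3938 − 4066 = −128 kJ

ΔH ≈ −128 kJ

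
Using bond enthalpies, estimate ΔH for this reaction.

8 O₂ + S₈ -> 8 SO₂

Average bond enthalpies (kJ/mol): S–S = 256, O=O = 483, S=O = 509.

Bonds broken (reactants):
  O=O: 8 × 483 = 3864
  S–S: 8 × 256 = 2048
  Σ(broken) = 5912 kJ
Bonds formed (products):
  S=O: 16 × 509 = 8144
  Σ(formed) = 8144 kJ
ΔH = Σ(broken) − Σ(formed) = 5912 − 8144 = −2232 kJ

ΔH ≈ −2232 kJ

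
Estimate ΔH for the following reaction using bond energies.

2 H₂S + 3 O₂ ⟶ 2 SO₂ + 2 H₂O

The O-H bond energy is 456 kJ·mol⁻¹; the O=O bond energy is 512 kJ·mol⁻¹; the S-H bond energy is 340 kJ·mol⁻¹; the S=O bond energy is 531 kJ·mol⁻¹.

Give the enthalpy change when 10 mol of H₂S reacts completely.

Bonds broken (reactants):
  O=O: 3 × 512 = 1536
  S-H: 4 × 340 = 1360
  Σ(broken) = 2896 kJ
Bonds formed (products):
  O-H: 4 × 456 = 1824
  S=O: 4 × 531 = 2124
  Σ(formed) = 3948 kJ
ΔH = Σ(broken) − Σ(formed) = 2896 − 3948 = −1052 kJ
For 5× the reaction as written: 5 × (−1052) = −5260 kJ

ΔH = −5260 kJ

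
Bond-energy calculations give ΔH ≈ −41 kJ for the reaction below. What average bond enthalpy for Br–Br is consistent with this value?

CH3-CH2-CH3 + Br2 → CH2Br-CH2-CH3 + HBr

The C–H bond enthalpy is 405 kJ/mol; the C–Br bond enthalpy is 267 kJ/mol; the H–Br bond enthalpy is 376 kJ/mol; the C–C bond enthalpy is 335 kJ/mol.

Let D be the Br–Br bond energy.
Σ(broken) = 1×D + 2×335 + 8×405 = 3910 + D
Σ(formed) = 1×267 + 2×335 + 7×405 + 1×376 = 4148
ΔH = Σ(broken) − Σ(formed) = (3910 + D) − (4148) = −238 + D
Setting this equal to −41 kJ gives D = 197 kJ/mol.

D(Br–Br) ≈ 197 kJ/mol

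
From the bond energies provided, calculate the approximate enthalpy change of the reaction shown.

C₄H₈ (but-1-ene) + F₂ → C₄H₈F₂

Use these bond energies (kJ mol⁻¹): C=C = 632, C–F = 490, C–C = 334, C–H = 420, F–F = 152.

Bonds broken (reactants):
  C–C: 2 × 334 = 668
  C–H: 8 × 420 = 3360
  C=C: 1 × 632 = 632
  F–F: 1 × 152 = 152
  Σ(broken) = 4812 kJ
Bonds formed (products):
  C–C: 3 × 334 = 1002
  C–F: 2 × 490 = 980
  C–H: 8 × 420 = 3360
  Σ(formed) = 5342 kJ
ΔH = Σ(broken) − Σ(formed) = 4812 − 5342 = −530 kJ

ΔH ≈ −530 kJ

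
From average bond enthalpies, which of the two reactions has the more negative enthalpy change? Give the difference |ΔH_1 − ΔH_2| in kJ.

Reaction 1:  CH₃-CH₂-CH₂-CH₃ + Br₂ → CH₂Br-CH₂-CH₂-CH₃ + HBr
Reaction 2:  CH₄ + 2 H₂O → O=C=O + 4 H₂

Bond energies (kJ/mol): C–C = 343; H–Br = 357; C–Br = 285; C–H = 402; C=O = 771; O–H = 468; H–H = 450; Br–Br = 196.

Reaction 1:
  Bonds broken (reactants):
    Br–Br: 1 × 196 = 196
    C–C: 3 × 343 = 1029
    C–H: 10 × 402 = 4020
    Σ(broken) = 5245 kJ
  Bonds formed (products):
    C–Br: 1 × 285 = 285
    C–C: 3 × 343 = 1029
    C–H: 9 × 402 = 3618
    H–Br: 1 × 357 = 357
    Σ(formed) = 5289 kJ
  ΔH_1 = 5245 − 5289 = −44 kJ
Reaction 2:
  Bonds broken (reactants):
    C–H: 4 × 402 = 1608
    O–H: 4 × 468 = 1872
    Σ(broken) = 3480 kJ
  Bonds formed (products):
    C=O: 2 × 771 = 1542
    H–H: 4 × 450 = 1800
    Σ(formed) = 3342 kJ
  ΔH_2 = 3480 − 3342 = +138 kJ
ΔH_1 − ΔH_2 = −182 kJ, so reaction 1 has the more negative ΔH; |ΔH_1 − ΔH_2| = 182 kJ.

Reaction 1, by 182 kJ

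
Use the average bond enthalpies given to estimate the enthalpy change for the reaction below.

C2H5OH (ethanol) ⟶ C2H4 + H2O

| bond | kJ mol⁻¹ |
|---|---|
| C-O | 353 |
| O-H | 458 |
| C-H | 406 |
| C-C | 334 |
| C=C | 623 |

Bonds broken (reactants):
  C-C: 1 × 334 = 334
  C-H: 5 × 406 = 2030
  C-O: 1 × 353 = 353
  O-H: 1 × 458 = 458
  Σ(broken) = 3175 kJ
Bonds formed (products):
  C-H: 4 × 406 = 1624
  C=C: 1 × 623 = 623
  O-H: 2 × 458 = 916
  Σ(formed) = 3163 kJ
ΔH = Σ(broken) − Σ(formed) = 3175 − 3163 = +12 kJ

ΔH ≈ +12 kJ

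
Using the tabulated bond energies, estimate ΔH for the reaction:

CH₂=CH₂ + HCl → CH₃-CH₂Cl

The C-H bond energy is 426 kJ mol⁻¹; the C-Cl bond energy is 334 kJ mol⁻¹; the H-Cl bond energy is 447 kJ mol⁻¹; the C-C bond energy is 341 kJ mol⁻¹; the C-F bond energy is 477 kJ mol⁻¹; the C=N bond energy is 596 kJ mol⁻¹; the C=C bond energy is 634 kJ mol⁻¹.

Bonds broken (reactants):
  C-H: 4 × 426 = 1704
  C=C: 1 × 634 = 634
  H-Cl: 1 × 447 = 447
  Σ(broken) = 2785 kJ
Bonds formed (products):
  C-C: 1 × 341 = 341
  C-Cl: 1 × 334 = 334
  C-H: 5 × 426 = 2130
  Σ(formed) = 2805 kJ
ΔH = Σ(broken) − Σ(formed) = 2785 − 2805 = −20 kJ

ΔH ≈ −20 kJ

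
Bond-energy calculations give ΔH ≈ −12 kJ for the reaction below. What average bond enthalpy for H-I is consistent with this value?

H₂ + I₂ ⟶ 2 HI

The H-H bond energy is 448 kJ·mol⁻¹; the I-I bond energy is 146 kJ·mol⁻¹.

Let D be the H-I bond energy.
Σ(broken) = 1×448 + 1×146 = 594
Σ(formed) = 2×D = 2D
ΔH = Σ(broken) − Σ(formed) = (594) − (2D) = +594 − 2D
Setting this equal to −12 kJ gives 2D = 606, so D = 303 kJ/mol.

D(H-I) ≈ 303 kJ/mol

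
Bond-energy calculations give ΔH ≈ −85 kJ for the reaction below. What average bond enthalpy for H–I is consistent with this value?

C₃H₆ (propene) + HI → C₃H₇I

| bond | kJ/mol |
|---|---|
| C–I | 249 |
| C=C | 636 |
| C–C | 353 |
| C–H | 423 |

D(H–I) ≈ 304 kJ/mol

Let D be the H–I bond energy.
Σ(broken) = 1×353 + 6×423 + 1×636 + 1×D = 3527 + D
Σ(formed) = 2×353 + 7×423 + 1×249 = 3916
ΔH = Σ(broken) − Σ(formed) = (3527 + D) − (3916) = −389 + D
Setting this equal to −85 kJ gives D = 304 kJ/mol.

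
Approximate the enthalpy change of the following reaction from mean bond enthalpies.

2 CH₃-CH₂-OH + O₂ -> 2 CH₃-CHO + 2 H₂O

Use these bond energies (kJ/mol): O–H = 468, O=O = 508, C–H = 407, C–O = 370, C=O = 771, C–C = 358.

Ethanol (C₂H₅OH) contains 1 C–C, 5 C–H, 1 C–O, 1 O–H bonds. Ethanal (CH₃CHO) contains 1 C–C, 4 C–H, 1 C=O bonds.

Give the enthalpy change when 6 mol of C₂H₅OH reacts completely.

ΔH = −1248 kJ

Bonds broken (reactants):
  C–C: 2 × 358 = 716
  C–H: 10 × 407 = 4070
  C–O: 2 × 370 = 740
  O–H: 2 × 468 = 936
  O=O: 1 × 508 = 508
  Σ(broken) = 6970 kJ
Bonds formed (products):
  C–C: 2 × 358 = 716
  C–H: 8 × 407 = 3256
  C=O: 2 × 771 = 1542
  O–H: 4 × 468 = 1872
  Σ(formed) = 7386 kJ
ΔH = Σ(broken) − Σ(formed) = 6970 − 7386 = −416 kJ
For 3× the reaction as written: 3 × (−416) = −1248 kJ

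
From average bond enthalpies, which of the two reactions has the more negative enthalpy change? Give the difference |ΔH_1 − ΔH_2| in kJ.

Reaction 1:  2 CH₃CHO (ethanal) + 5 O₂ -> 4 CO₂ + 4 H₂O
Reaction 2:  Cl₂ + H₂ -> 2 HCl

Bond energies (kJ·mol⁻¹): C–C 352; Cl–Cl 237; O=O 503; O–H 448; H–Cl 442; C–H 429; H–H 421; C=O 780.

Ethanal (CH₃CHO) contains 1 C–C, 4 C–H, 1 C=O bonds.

Reaction 1:
  Bonds broken (reactants):
    C–C: 2 × 352 = 704
    C–H: 8 × 429 = 3432
    C=O: 2 × 780 = 1560
    O=O: 5 × 503 = 2515
    Σ(broken) = 8211 kJ
  Bonds formed (products):
    C=O: 8 × 780 = 6240
    O–H: 8 × 448 = 3584
    Σ(formed) = 9824 kJ
  ΔH_1 = 8211 − 9824 = −1613 kJ
Reaction 2:
  Bonds broken (reactants):
    Cl–Cl: 1 × 237 = 237
    H–H: 1 × 421 = 421
    Σ(broken) = 658 kJ
  Bonds formed (products):
    H–Cl: 2 × 442 = 884
    Σ(formed) = 884 kJ
  ΔH_2 = 658 − 884 = −226 kJ
ΔH_1 − ΔH_2 = −1387 kJ, so reaction 1 has the more negative ΔH; |ΔH_1 − ΔH_2| = 1387 kJ.

Reaction 1, by 1387 kJ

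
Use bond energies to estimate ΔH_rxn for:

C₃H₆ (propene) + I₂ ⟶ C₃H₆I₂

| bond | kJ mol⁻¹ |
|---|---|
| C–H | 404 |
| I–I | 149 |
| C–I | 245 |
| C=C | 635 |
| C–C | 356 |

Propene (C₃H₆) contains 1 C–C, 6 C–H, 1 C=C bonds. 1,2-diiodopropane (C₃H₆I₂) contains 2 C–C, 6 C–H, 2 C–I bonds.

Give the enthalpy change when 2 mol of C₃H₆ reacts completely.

ΔH = −124 kJ

Bonds broken (reactants):
  C–C: 1 × 356 = 356
  C–H: 6 × 404 = 2424
  C=C: 1 × 635 = 635
  I–I: 1 × 149 = 149
  Σ(broken) = 3564 kJ
Bonds formed (products):
  C–C: 2 × 356 = 712
  C–H: 6 × 404 = 2424
  C–I: 2 × 245 = 490
  Σ(formed) = 3626 kJ
ΔH = Σ(broken) − Σ(formed) = 3564 − 3626 = −62 kJ
For 2× the reaction as written: 2 × (−62) = −124 kJ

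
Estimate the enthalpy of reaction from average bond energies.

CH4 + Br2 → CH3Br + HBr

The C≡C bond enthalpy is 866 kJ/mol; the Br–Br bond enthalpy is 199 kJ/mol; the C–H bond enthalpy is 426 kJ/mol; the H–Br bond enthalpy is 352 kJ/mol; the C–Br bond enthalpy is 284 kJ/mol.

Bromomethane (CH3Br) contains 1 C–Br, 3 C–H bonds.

Bonds broken (reactants):
  Br–Br: 1 × 199 = 199
  C–H: 4 × 426 = 1704
  Σ(broken) = 1903 kJ
Bonds formed (products):
  C–Br: 1 × 284 = 284
  C–H: 3 × 426 = 1278
  H–Br: 1 × 352 = 352
  Σ(formed) = 1914 kJ
ΔH = Σ(broken) − Σ(formed) = 1903 − 1914 = −11 kJ

ΔH ≈ −11 kJ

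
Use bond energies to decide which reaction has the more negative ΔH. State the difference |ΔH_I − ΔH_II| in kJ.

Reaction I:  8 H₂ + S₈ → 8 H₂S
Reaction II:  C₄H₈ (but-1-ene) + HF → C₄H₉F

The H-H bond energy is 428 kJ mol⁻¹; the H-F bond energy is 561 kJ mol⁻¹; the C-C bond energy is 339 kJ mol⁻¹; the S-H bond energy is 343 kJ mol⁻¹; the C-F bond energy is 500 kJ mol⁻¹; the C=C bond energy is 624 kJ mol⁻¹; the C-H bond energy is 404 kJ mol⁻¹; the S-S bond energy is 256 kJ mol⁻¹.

Reaction II, by 42 kJ

Reaction I:
  Bonds broken (reactants):
    H-H: 8 × 428 = 3424
    S-S: 8 × 256 = 2048
    Σ(broken) = 5472 kJ
  Bonds formed (products):
    S-H: 16 × 343 = 5488
    Σ(formed) = 5488 kJ
  ΔH_I = 5472 − 5488 = −16 kJ
Reaction II:
  Bonds broken (reactants):
    C-C: 2 × 339 = 678
    C-H: 8 × 404 = 3232
    C=C: 1 × 624 = 624
    H-F: 1 × 561 = 561
    Σ(broken) = 5095 kJ
  Bonds formed (products):
    C-C: 3 × 339 = 1017
    C-F: 1 × 500 = 500
    C-H: 9 × 404 = 3636
    Σ(formed) = 5153 kJ
  ΔH_II = 5095 − 5153 = −58 kJ
ΔH_I − ΔH_II = +42 kJ, so reaction II has the more negative ΔH; |ΔH_I − ΔH_II| = 42 kJ.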